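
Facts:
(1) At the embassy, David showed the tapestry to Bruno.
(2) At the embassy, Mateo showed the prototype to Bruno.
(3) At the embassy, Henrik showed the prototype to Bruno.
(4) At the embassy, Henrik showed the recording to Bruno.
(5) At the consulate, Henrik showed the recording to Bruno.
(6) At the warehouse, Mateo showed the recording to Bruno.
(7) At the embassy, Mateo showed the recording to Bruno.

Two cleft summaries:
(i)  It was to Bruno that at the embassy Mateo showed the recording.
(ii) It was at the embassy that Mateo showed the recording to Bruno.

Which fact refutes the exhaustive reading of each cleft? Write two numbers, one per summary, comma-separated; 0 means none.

0, 6

Summary (i) focuses "Bruno" (the recipient); background same agent, thing, setting (Mateo / the recording / at the embassy). No fact matches that background with a different recipient, so 0.
Summary (ii) focuses "at the embassy" (the setting); background same agent, thing, recipient (Mateo / the recording / Bruno). Fact (6) matches that background with setting = at the warehouse — refutes (ii).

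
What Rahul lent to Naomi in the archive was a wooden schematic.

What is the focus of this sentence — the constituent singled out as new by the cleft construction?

a wooden schematic

In a pseudo-cleft "What ... was X", the post-copular constituent X is the focus.
Here the focus is "a wooden schematic". The backgrounded (presupposed) material includes "Rahul", "to Naomi" and "in the archive".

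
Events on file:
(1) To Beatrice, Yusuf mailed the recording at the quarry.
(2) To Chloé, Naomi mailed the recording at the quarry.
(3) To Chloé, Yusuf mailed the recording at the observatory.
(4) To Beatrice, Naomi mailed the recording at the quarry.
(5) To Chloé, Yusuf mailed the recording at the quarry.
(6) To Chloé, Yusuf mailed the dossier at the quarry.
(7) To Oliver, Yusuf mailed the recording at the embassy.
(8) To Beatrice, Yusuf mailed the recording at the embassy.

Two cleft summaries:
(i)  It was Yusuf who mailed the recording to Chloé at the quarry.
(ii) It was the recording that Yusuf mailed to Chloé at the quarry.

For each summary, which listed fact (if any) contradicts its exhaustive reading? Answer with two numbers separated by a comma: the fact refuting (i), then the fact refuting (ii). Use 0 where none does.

Summary (i) focuses "Yusuf" (the agent); background same thing, recipient, setting (the recording / Chloé / at the quarry). Fact (2) matches that background with agent = Naomi — refutes (i).
Summary (ii) focuses "the recording" (the thing); background same agent, recipient, setting (Yusuf / Chloé / at the quarry). Fact (6) matches that background with thing = the dossier — refutes (ii).

2, 6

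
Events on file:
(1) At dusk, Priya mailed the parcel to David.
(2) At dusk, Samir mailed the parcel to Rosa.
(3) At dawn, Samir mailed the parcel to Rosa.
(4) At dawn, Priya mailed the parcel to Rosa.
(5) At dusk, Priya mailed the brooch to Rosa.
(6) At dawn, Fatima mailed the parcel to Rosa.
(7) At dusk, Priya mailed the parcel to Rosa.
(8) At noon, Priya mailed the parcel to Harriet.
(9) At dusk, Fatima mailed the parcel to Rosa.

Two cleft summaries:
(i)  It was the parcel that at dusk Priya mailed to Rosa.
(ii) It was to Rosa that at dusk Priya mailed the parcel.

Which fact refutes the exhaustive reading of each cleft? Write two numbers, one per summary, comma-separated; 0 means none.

5, 1

Summary (i) focuses "the parcel" (the thing); background agent = Priya, recipient = Rosa, setting = at dusk. Fact (5) matches that background with thing = the brooch — refutes (i).
Summary (ii) focuses "Rosa" (the recipient); background agent = Priya, thing = the parcel, setting = at dusk. Fact (1) matches that background with recipient = David — refutes (ii).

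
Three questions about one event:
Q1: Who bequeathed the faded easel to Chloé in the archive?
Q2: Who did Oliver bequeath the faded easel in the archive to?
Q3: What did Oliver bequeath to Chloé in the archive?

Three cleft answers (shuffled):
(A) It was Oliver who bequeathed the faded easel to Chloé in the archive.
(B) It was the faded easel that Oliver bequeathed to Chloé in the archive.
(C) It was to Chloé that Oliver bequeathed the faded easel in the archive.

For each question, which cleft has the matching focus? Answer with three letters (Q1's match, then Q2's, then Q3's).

Q1 asks about the subject (agent); cleft (A) focuses "Oliver", which is the subject (agent) — so Q1 → A.
Q2 asks about the recipient; cleft (C) focuses "to Chloé", which is the recipient — so Q2 → C.
Q3 asks about the direct object; cleft (B) focuses "the faded easel", which is the direct object — so Q3 → B.
Mapping: Q1→A, Q2→C, Q3→B.

ACB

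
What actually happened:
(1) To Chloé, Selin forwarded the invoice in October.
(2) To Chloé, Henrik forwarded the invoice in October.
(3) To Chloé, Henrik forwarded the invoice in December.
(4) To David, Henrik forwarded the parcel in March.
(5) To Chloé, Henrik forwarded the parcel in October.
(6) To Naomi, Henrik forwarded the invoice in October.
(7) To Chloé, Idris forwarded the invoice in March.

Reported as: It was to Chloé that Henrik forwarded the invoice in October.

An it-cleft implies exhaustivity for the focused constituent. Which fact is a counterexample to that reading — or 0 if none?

The cleft puts "Chloé" in focus and presupposes the open proposition with agent = Henrik, thing = the invoice, setting = in October.
Exhaustivity: Chloé is the only recipient satisfying that background.
But fact (6) also has agent = Henrik, thing = the invoice, setting = in October, with recipient = Naomi — so the exhaustive reading fails.

6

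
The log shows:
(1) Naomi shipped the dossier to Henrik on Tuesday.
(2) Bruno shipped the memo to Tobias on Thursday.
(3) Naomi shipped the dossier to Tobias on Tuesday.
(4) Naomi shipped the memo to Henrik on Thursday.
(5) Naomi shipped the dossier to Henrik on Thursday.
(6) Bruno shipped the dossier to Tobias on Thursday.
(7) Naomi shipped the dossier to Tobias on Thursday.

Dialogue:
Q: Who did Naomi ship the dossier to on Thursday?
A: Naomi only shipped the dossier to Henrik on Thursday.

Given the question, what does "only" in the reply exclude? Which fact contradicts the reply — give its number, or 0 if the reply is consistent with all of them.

The question "Who did ... to ...?" targets the recipient, so in the reply the focus falls on "Henrik".
"Only" then excludes alternative recipients while the background — Naomi as agent and the dossier as thing and on Thursday as setting — is held fixed.
Fact (7) keeps Naomi as agent and the dossier as thing and on Thursday as setting but has recipient = Tobias; that refutes the reply.
(Fact (4) would refute a reading with focus on the thing — but that is not what the question asks.)

7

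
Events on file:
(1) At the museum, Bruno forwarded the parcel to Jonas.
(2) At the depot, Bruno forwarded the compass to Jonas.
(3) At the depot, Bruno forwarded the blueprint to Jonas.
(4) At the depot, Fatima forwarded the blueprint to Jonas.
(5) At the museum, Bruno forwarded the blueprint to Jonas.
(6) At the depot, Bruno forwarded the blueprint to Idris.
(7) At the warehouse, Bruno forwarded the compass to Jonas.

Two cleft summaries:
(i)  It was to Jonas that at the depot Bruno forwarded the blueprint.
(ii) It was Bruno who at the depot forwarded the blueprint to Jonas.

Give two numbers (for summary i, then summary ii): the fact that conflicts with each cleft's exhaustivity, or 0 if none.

(i): focus "Jonas". Looking for agent = Bruno, thing = the blueprint, setting = at the depot with some other recipient — fact (6) has Idris there. Refuted.
(ii): focus "Bruno". Looking for thing = the blueprint, recipient = Jonas, setting = at the depot with some other agent — fact (4) has Fatima there. Refuted.

6, 4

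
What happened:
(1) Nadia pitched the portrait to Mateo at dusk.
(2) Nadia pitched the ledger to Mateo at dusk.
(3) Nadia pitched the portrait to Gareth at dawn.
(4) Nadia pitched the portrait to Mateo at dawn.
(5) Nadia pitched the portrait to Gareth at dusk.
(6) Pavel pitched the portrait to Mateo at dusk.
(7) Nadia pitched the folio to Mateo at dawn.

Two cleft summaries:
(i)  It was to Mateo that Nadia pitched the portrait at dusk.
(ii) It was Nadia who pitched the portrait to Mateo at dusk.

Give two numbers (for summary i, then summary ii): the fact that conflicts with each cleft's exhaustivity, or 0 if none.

5, 6

Summary (i) focuses "Mateo" (the recipient); background agent = Nadia, thing = the portrait, setting = at dusk. Fact (5) matches that background with recipient = Gareth — refutes (i).
Summary (ii) focuses "Nadia" (the agent); background thing = the portrait, recipient = Mateo, setting = at dusk. Fact (6) matches that background with agent = Pavel — refutes (ii).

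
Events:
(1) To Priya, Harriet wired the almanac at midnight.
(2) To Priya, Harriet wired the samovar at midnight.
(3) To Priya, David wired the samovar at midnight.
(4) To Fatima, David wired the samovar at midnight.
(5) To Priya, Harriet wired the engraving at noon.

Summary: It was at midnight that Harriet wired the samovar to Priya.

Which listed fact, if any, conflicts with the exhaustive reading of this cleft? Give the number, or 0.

0

Focus of the cleft: "at midnight" (the setting). Presupposed background: agent = Harriet, thing = the samovar, recipient = Priya.
The exhaustive reading says no other setting fits that background.
Every other fact differs from the presupposition on some backgrounded slot, so none challenges the exhaustivity.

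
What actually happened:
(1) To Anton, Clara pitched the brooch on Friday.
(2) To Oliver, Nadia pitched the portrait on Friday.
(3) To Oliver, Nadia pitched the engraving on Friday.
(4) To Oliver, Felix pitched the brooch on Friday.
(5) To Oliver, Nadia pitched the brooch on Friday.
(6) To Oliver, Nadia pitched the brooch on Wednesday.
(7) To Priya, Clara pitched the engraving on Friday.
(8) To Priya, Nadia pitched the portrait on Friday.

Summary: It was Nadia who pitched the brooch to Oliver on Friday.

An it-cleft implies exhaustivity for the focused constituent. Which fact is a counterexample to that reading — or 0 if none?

The cleft puts "Nadia" in focus and presupposes the open proposition with same thing, recipient, setting (the brooch / Oliver / on Friday).
The exhaustive reading says no other agent fits that background.
Fact (4) shares the background but with agent = Felix; exhaustivity is violated.

4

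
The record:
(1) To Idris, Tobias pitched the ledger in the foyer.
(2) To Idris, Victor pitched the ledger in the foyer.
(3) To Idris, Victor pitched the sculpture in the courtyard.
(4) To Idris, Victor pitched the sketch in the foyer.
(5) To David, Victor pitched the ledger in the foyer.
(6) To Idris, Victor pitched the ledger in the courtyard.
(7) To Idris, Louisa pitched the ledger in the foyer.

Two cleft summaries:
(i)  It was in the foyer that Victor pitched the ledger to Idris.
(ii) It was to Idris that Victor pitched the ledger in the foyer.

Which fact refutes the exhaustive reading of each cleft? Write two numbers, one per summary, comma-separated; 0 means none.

Summary (i) focuses "in the foyer" (the setting); background agent = Victor, thing = the ledger, recipient = Idris. Fact (6) matches that background with setting = in the courtyard — refutes (i).
Summary (ii) focuses "Idris" (the recipient); background agent = Victor, thing = the ledger, setting = in the foyer. Fact (5) matches that background with recipient = David — refutes (ii).

6, 5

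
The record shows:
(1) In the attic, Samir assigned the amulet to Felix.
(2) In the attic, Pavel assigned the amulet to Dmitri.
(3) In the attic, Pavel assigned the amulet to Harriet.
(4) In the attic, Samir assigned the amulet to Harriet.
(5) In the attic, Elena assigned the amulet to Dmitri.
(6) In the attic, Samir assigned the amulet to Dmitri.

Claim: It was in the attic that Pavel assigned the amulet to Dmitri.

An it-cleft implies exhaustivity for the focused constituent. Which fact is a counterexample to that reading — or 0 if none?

Focus of the cleft: "in the attic" (the setting). Presupposed background: agent = Pavel, thing = the amulet, recipient = Dmitri.
Exhaustivity: in the attic is the only setting satisfying that background.
Every other fact differs from the presupposition on some backgrounded slot, so none challenges the exhaustivity.

0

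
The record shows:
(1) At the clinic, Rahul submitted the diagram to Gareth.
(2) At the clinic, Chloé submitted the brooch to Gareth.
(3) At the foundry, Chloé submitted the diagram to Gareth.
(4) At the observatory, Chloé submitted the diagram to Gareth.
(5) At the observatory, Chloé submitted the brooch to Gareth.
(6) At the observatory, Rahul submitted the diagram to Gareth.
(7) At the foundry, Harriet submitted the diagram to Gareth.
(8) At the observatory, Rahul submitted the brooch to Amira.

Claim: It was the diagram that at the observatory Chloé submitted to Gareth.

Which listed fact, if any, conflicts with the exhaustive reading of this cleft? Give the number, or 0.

Focus of the cleft: "the diagram" (the thing). Presupposed background: agent = Chloé, recipient = Gareth, setting = at the observatory.
The exhaustive reading says no other thing fits that background.
Fact (5) shares the background but with thing = the brooch; exhaustivity is violated.

5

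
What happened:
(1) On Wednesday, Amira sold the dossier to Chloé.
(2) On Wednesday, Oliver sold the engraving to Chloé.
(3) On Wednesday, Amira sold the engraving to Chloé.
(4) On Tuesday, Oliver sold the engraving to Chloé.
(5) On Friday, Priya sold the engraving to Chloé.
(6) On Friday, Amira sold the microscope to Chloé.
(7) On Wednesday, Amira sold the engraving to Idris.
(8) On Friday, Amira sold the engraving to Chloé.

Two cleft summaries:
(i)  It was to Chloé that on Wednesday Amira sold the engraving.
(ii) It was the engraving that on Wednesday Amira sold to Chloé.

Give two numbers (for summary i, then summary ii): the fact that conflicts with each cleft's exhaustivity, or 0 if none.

(i): focus "Chloé". Looking for agent = Amira, thing = the engraving, setting = on Wednesday with some other recipient — fact (7) has Idris there. Refuted.
(ii): focus "the engraving". Looking for agent = Amira, recipient = Chloé, setting = on Wednesday with some other thing — fact (1) has the dossier there. Refuted.

7, 1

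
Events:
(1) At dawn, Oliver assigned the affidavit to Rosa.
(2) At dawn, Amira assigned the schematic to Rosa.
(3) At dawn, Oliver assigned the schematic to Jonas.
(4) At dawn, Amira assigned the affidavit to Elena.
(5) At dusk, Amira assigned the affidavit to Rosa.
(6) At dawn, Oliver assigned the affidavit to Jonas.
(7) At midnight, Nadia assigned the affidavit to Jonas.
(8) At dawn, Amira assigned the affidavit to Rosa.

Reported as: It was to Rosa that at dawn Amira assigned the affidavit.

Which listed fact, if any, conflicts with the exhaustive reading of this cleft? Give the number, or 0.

Focus of the cleft: "Rosa" (the recipient). Presupposed background: Amira as agent and the affidavit as thing and at dawn as setting.
Exhaustivity: Rosa is the only recipient satisfying that background.
But fact (4) also has Amira as agent and the affidavit as thing and at dawn as setting, with recipient = Elena — so the exhaustive reading fails.

4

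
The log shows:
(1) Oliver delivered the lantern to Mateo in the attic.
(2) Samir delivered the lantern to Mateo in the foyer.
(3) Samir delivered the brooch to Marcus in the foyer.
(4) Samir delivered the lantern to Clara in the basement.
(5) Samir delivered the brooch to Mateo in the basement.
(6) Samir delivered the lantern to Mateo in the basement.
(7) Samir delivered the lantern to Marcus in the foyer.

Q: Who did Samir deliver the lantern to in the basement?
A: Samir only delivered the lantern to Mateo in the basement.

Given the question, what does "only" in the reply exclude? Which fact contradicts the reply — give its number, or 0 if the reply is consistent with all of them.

4

The question "Who did ... to ...?" targets the recipient, so in the reply the focus falls on "Mateo".
So "only" ranges over recipients; the rest (Samir as agent and the lantern as thing and in the basement as setting) is presupposed.
Fact (4) keeps Samir as agent and the lantern as thing and in the basement as setting but has recipient = Clara; that refutes the reply.
(Fact (2) would refute a reading with focus on the setting — but that is not what the question asks.)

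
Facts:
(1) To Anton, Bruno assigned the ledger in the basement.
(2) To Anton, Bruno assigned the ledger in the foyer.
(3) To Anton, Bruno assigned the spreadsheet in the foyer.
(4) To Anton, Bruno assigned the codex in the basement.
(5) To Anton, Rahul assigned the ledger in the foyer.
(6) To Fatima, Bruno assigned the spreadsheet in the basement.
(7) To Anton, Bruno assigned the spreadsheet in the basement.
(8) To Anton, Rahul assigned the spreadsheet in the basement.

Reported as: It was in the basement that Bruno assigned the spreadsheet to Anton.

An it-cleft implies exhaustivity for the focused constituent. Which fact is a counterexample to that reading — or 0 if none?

The cleft puts "in the basement" in focus and presupposes the open proposition with agent = Bruno, thing = the spreadsheet, recipient = Anton.
The exhaustive reading says no other setting fits that background.
Fact (3) shares the background but with setting = in the foyer; exhaustivity is violated.

3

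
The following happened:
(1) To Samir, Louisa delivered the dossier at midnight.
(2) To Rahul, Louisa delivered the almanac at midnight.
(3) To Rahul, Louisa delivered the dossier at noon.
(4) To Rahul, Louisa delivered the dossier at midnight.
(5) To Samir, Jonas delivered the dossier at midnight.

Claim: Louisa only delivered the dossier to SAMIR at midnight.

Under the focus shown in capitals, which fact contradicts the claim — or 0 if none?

Focus (in capitals) is "Samir" — the recipient. "Only" excludes alternative recipients while holding fixed Louisa as agent and the dossier as thing and at midnight as setting.
Fact (4) shares the background but differs in recipient (Rahul) — a counterexample.

4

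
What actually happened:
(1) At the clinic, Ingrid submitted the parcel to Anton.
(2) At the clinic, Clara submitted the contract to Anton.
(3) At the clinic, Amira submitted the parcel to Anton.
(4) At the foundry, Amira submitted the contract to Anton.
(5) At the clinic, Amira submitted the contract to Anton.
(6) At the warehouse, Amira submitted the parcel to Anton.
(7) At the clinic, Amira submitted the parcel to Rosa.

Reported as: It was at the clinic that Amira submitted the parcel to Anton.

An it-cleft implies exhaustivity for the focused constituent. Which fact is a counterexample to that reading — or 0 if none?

Focus of the cleft: "at the clinic" (the setting). Presupposed background: Amira as agent and the parcel as thing and Anton as recipient.
Exhaustivity: at the clinic is the only setting satisfying that background.
But fact (6) also has Amira as agent and the parcel as thing and Anton as recipient, with setting = at the warehouse — so the exhaustive reading fails.

6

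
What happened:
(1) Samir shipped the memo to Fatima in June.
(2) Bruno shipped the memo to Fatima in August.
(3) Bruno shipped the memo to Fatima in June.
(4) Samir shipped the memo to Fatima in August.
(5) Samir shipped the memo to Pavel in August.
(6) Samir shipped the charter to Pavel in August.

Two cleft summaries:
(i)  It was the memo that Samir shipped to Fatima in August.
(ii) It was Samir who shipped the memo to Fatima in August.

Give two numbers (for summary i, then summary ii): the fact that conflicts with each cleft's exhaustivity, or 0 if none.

Summary (i) focuses "the memo" (the thing); background agent = Samir, recipient = Fatima, setting = in August. No fact matches that background with a different thing, so 0.
Summary (ii) focuses "Samir" (the agent); background thing = the memo, recipient = Fatima, setting = in August. Fact (2) matches that background with agent = Bruno — refutes (ii).

0, 2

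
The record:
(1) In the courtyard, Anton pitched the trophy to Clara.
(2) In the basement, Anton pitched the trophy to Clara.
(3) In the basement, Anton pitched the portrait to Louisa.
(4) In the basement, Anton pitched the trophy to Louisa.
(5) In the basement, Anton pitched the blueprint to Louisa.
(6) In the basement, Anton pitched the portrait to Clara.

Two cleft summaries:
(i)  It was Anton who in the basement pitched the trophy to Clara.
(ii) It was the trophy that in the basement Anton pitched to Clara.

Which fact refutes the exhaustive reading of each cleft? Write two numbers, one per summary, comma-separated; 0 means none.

(i): focus "Anton". No fact shares same thing, recipient, setting (the trophy / Clara / in the basement) with a different agent. 0.
(ii): focus "the trophy". Looking for same agent, recipient, setting (Anton / Clara / in the basement) with some other thing — fact (6) has the portrait there. Refuted.

0, 6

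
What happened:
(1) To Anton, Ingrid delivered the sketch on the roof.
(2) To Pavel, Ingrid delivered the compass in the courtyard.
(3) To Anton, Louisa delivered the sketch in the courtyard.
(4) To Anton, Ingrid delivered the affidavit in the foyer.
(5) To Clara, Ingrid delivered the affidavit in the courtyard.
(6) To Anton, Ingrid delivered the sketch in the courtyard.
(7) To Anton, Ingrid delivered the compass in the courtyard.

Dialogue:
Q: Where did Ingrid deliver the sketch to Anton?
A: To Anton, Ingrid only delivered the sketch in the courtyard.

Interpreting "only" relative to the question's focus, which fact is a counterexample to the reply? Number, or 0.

1

Answering "Where did ...?" puts focus on the setting — here, "in the courtyard".
So "only" ranges over settings; the rest (agent = Ingrid, thing = the sketch, recipient = Anton) is presupposed.
Fact (1) shares the background with a different setting (on the roof) — counterexample.
(Fact (7) would refute a reading with focus on the thing — but that is not what the question asks.)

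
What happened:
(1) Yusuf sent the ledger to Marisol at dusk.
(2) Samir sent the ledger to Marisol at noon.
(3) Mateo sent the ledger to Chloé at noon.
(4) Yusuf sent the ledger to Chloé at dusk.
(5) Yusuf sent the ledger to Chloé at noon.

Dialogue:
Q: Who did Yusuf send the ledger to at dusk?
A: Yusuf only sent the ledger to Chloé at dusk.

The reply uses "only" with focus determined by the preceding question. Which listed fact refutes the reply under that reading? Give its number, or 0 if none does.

1

Answering "Who did ... to ...?" puts focus on the recipient — here, "Chloé".
"Only" then excludes alternative recipients while the background — agent = Yusuf, thing = the ledger, setting = at dusk — is held fixed.
Fact (1) shares the background with a different recipient (Marisol) — counterexample.
(Fact (5) would refute a reading with focus on the setting — but that is not what the question asks.)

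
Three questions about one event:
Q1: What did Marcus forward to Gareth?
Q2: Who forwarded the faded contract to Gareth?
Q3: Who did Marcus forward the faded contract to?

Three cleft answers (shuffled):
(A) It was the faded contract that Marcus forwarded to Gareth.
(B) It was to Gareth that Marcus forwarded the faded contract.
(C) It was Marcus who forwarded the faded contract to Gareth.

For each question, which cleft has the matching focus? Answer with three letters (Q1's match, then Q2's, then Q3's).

Q1 asks about the direct object; cleft (A) focuses "the faded contract", which is the direct object — so Q1 → A.
Q2 asks about the subject (agent); cleft (C) focuses "Marcus", which is the subject (agent) — so Q2 → C.
Q3 asks about the recipient; cleft (B) focuses "to Gareth", which is the recipient — so Q3 → B.
Mapping: Q1→A, Q2→C, Q3→B.

ACB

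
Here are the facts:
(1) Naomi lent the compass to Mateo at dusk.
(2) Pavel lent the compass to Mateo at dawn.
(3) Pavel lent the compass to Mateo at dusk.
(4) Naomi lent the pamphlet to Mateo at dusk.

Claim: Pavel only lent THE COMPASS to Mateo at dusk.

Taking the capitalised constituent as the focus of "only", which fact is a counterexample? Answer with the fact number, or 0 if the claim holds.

0

Focus (in capitals) is "the compass" — the thing. "Only" excludes alternative things while holding fixed agent = Pavel, recipient = Mateo, setting = at dusk.
No fact matches agent = Pavel, recipient = Mateo, setting = at dusk with a different thing — every other fact differs on at least one backgrounded slot. So no fact refutes it.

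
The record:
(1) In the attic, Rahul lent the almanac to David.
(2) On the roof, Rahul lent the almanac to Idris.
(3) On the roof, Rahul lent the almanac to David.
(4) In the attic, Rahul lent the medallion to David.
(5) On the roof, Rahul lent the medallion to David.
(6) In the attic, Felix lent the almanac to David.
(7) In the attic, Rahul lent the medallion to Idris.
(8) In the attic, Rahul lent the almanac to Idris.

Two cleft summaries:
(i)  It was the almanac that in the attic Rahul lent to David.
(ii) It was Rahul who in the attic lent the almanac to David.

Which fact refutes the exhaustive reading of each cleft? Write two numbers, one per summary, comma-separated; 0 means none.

Summary (i) focuses "the almanac" (the thing); background same agent, recipient, setting (Rahul / David / in the attic). Fact (4) matches that background with thing = the medallion — refutes (i).
Summary (ii) focuses "Rahul" (the agent); background same thing, recipient, setting (the almanac / David / in the attic). Fact (6) matches that background with agent = Felix — refutes (ii).

4, 6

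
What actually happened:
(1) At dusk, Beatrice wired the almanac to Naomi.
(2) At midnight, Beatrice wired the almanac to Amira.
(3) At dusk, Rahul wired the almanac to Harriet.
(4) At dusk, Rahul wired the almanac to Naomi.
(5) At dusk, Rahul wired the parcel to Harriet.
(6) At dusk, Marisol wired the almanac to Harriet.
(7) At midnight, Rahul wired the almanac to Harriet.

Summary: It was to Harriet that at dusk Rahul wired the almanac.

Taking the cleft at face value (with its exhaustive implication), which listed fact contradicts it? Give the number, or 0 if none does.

Focus of the cleft: "Harriet" (the recipient). Presupposed background: same agent, thing, setting (Rahul / the almanac / at dusk).
Exhaustivity: Harriet is the only recipient satisfying that background.
Fact (4) shares the background but with recipient = Naomi; exhaustivity is violated.

4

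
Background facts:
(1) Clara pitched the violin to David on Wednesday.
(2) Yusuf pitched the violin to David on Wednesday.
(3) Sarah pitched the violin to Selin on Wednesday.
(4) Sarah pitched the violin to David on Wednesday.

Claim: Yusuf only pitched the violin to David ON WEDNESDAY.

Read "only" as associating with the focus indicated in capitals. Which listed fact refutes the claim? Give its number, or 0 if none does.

0

Focus (in capitals) is "on Wednesday" — the setting. "Only" excludes alternative settings while holding fixed agent = Yusuf, thing = the violin, recipient = David.
Every other fact changes something in the background, not just the setting. Nothing refutes the claim.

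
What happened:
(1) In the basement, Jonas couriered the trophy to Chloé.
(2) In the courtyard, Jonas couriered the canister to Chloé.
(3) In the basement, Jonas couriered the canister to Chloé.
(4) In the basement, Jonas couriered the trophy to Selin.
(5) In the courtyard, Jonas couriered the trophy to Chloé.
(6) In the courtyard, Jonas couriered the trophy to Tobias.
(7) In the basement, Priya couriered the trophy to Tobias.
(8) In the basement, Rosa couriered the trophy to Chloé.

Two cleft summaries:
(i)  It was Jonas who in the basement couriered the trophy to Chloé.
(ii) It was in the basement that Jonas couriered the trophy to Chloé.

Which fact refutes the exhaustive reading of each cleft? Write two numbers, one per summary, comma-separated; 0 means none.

(i): focus "Jonas". Looking for the trophy as thing and Chloé as recipient and in the basement as setting with some other agent — fact (8) has Rosa there. Refuted.
(ii): focus "in the basement". Looking for Jonas as agent and the trophy as thing and Chloé as recipient with some other setting — fact (5) has in the courtyard there. Refuted.

8, 5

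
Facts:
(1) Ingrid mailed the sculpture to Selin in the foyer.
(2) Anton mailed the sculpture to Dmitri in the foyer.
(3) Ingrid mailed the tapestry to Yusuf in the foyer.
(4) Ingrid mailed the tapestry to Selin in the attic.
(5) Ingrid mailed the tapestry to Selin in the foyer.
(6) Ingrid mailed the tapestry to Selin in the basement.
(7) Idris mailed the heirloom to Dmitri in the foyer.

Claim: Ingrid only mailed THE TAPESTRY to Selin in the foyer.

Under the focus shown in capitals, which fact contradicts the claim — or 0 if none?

1

The capitals mark "the tapestry" as focus. So "only" rules out other things, with the rest (agent = Ingrid, recipient = Selin, setting = in the foyer) as background.
Fact (1) matches on agent = Ingrid, recipient = Selin, setting = in the foyer, but has thing = the sculpture instead. That refutes the claim.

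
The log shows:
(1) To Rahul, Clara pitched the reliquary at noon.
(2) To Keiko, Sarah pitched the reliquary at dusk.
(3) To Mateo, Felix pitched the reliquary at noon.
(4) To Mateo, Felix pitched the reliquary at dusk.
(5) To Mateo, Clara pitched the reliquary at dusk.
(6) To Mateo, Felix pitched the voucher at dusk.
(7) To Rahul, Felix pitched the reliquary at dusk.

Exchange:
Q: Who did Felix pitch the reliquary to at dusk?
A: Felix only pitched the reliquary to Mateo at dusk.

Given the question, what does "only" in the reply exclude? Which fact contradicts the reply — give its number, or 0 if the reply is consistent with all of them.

The question "Who did ... to ...?" targets the recipient, so in the reply the focus falls on "Mateo".
So "only" ranges over recipients; the rest (same agent, thing, setting (Felix / the reliquary / at dusk)) is presupposed.
Fact (7) shares the background with a different recipient (Rahul) — counterexample.
(Fact (3) would refute a reading with focus on the setting — but that is not what the question asks.)

7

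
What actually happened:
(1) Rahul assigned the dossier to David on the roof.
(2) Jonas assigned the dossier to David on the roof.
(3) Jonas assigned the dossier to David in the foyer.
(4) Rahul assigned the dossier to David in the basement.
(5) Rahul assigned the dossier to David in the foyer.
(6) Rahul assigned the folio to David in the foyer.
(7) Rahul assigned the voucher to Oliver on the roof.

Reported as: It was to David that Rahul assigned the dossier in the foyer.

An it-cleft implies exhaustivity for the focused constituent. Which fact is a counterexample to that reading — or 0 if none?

The cleft puts "David" in focus and presupposes the open proposition with Rahul as agent and the dossier as thing and in the foyer as setting.
Exhaustivity: David is the only recipient satisfying that background.
No listed fact matches the background with a different recipient. Exhaustivity holds.

0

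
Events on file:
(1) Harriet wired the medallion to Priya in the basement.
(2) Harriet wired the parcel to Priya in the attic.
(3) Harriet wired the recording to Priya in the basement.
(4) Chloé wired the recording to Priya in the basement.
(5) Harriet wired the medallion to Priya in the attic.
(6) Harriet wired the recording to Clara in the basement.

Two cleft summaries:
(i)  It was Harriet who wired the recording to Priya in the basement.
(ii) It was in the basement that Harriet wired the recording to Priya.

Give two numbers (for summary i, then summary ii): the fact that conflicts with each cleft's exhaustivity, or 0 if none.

(i): focus "Harriet". Looking for thing = the recording, recipient = Priya, setting = in the basement with some other agent — fact (4) has Chloé there. Refuted.
(ii): focus "in the basement". No fact shares agent = Harriet, thing = the recording, recipient = Priya with a different setting. 0.

4, 0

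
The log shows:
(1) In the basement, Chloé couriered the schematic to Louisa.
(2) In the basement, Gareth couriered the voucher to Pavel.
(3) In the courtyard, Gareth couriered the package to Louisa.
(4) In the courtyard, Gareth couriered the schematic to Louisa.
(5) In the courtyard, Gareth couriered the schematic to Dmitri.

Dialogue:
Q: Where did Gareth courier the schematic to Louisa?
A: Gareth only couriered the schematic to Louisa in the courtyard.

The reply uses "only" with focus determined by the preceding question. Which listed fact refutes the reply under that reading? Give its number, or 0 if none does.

The question "Where did ...?" targets the setting, so in the reply the focus falls on "in the courtyard".
So "only" ranges over settings; the rest (Gareth as agent and the schematic as thing and Louisa as recipient) is presupposed.
No listed fact shares that background with another setting. Nothing contradicts the reply.
(Fact (3) would refute a reading with focus on the thing — but that is not what the question asks.)

0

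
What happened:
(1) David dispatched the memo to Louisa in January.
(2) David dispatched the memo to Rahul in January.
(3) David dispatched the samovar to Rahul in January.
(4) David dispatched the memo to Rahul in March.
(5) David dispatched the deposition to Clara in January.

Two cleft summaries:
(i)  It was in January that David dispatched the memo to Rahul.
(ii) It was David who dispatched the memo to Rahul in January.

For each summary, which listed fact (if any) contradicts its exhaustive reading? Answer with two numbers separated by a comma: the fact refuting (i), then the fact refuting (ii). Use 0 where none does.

4, 0

(i): focus "in January". Looking for same agent, thing, recipient (David / the memo / Rahul) with some other setting — fact (4) has in March there. Refuted.
(ii): focus "David". No fact shares same thing, recipient, setting (the memo / Rahul / in January) with a different agent. 0.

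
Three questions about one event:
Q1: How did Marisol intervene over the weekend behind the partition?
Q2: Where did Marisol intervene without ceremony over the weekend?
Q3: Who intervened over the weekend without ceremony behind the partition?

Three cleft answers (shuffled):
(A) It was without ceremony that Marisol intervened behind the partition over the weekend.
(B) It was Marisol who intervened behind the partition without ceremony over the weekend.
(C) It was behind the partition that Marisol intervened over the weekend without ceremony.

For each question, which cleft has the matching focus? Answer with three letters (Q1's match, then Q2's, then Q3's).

Q1 asks about the manner; cleft (A) focuses "without ceremony", which is the manner — so Q1 → A.
Q2 asks about the location; cleft (C) focuses "behind the partition", which is the location — so Q2 → C.
Q3 asks about the subject (agent); cleft (B) focuses "Marisol", which is the subject (agent) — so Q3 → B.
Mapping: Q1→A, Q2→C, Q3→B.

ACB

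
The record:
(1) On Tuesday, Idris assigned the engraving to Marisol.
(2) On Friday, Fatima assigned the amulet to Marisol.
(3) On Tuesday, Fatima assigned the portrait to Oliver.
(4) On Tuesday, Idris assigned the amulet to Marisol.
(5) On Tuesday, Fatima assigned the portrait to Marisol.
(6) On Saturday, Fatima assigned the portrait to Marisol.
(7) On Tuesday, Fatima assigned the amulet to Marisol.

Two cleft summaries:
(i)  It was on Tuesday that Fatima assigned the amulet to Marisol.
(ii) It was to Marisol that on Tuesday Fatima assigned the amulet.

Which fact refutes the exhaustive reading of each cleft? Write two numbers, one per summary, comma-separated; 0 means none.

2, 0

(i): focus "on Tuesday". Looking for agent = Fatima, thing = the amulet, recipient = Marisol with some other setting — fact (2) has on Friday there. Refuted.
(ii): focus "Marisol". No fact shares agent = Fatima, thing = the amulet, setting = on Tuesday with a different recipient. 0.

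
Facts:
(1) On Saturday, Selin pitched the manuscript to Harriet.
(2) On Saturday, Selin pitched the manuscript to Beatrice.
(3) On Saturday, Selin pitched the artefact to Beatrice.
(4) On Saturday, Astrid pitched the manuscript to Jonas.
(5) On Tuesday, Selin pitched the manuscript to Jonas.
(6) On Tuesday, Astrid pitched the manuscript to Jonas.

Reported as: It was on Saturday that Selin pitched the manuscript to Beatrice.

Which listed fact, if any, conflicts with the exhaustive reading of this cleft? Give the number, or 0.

The cleft puts "on Saturday" in focus and presupposes the open proposition with Selin as agent and the manuscript as thing and Beatrice as recipient.
The exhaustive reading says no other setting fits that background.
No listed fact matches the background with a different setting. Exhaustivity holds.

0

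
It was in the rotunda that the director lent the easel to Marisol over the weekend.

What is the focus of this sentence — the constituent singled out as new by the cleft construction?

In an it-cleft "It was X that/who ...", the clefted constituent X is the focus; the that/who-clause expresses the presupposed open proposition.
Here the focus is "in the rotunda". The backgrounded (presupposed) material includes "the director", "the easel", "to Marisol" and "over the weekend".

in the rotunda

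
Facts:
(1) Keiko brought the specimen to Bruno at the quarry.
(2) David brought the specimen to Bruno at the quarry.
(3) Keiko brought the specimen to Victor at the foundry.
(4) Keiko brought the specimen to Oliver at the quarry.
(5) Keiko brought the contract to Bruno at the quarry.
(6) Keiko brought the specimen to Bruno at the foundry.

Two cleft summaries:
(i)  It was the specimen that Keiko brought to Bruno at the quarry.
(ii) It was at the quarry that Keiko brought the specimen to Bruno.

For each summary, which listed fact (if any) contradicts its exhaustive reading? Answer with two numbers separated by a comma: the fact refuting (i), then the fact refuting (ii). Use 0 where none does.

5, 6

(i): focus "the specimen". Looking for same agent, recipient, setting (Keiko / Bruno / at the quarry) with some other thing — fact (5) has the contract there. Refuted.
(ii): focus "at the quarry". Looking for same agent, thing, recipient (Keiko / the specimen / Bruno) with some other setting — fact (6) has at the foundry there. Refuted.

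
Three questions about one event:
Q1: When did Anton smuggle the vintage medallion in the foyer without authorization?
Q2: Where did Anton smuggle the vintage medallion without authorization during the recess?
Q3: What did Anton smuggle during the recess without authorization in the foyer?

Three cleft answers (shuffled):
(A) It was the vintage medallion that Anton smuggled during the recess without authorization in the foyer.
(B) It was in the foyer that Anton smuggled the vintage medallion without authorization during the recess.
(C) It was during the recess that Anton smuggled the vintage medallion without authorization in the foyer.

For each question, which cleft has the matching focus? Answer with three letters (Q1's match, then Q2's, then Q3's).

Q1 asks about the time; cleft (C) focuses "during the recess", which is the time — so Q1 → C.
Q2 asks about the location; cleft (B) focuses "in the foyer", which is the location — so Q2 → B.
Q3 asks about the direct object; cleft (A) focuses "the vintage medallion", which is the direct object — so Q3 → A.
Mapping: Q1→C, Q2→B, Q3→A.

CBA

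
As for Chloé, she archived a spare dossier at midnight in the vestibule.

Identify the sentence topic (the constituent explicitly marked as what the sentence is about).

The construction explicitly marks "Chloé" as what the sentence is about — the topic.
The remainder of the clause is the comment (what is said about the topic).

Chloé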